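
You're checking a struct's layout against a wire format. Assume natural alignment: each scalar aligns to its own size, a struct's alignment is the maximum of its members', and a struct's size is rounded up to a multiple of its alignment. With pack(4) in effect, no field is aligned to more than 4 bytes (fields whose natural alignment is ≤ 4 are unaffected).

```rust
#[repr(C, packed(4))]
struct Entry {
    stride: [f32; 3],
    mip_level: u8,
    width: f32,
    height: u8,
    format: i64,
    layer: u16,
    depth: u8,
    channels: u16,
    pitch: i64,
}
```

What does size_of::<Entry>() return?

@0: stride [12B, align 4] → 12
@12: mip_level [1B, align 1] → 13
+3 pad (align 4)
@16: width [4B, align 4] → 20
@20: height [1B, align 1] → 21
+3 pad (align 4)
@24: format [8B, align 4] → 32
@32: layer [2B, align 2] → 34
@34: depth [1B, align 1] → 35
+1 pad (align 2)
@36: channels [2B, align 2] → 38
+2 pad (align 4)
@40: pitch [8B, align 4] → 48
size 48, align 4

48 bytes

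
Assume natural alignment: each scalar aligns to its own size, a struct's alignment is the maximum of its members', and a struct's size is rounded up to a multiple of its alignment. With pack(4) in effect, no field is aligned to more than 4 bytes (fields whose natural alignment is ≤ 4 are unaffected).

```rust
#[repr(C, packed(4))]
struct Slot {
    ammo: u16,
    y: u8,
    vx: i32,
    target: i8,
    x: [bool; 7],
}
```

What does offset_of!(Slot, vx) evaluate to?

0..2  ammo  (2B, 2-aligned)
2..3  y  (1B, 1-aligned)
3..4  -- padding (1B)
4..8  vx  (4B, 4-aligned)

4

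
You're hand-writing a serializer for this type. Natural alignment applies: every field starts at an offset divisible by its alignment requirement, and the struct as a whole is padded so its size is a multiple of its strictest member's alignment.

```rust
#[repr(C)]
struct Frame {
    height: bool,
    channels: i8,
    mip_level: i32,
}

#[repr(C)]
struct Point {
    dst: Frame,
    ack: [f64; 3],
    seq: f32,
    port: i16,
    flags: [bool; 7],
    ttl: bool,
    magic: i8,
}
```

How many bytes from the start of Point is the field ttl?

Frame: 0..1  height  (1B, 1-aligned); 1..2  channels  (1B, 1-aligned); 2..4  -- padding (2B); 4..8  mip_level  (4B, 4-aligned); sizeof = 8, alignof = 4
0..8  dst  (8B, 4-aligned)
8..32  ack  (24B, 8-aligned)
32..36  seq  (4B, 4-aligned)
36..38  port  (2B, 2-aligned)
38..45  flags  (7B, 1-aligned)
45..46  ttl  (1B, 1-aligned)

45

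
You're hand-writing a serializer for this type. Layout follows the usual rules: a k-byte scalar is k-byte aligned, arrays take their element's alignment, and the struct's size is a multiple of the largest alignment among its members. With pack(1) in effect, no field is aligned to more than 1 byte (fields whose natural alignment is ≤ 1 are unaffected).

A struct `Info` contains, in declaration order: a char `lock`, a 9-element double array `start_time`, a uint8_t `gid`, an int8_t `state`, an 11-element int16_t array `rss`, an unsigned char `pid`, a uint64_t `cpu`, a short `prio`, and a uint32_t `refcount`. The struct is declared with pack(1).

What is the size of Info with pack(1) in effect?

112

0..1  lock  (1B, 1-aligned)
1..73  start_time  (72B, 1-aligned)
73..74  gid  (1B, 1-aligned)
74..75  state  (1B, 1-aligned)
75..97  rss  (22B, 1-aligned)
97..98  pid  (1B, 1-aligned)
98..106  cpu  (8B, 1-aligned)
106..108  prio  (2B, 1-aligned)
108..112  refcount  (4B, 1-aligned)
sizeof = 112, alignof = 1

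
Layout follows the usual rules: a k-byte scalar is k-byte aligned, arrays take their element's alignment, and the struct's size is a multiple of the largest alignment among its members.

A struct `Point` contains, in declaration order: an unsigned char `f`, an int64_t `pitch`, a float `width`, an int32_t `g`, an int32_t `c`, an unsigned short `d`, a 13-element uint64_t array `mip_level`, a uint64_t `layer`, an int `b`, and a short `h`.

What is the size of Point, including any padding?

f at 0 (size 1, align 1) → ends 1
pad 7 to align 8 for pitch
pitch at 8 (size 8, align 8) → ends 16
width at 16 (size 4, align 4) → ends 20
g at 20 (size 4, align 4) → ends 24
c at 24 (size 4, align 4) → ends 28
d at 28 (size 2, align 2) → ends 30
pad 2 to align 8 for mip_level
mip_level at 32 (size 104, align 8) → ends 136
layer at 136 (size 8, align 8) → ends 144
b at 144 (size 4, align 4) → ends 148
h at 148 (size 2, align 2) → ends 150
tail pad 2 to reach multiple of 8
total 152 bytes, alignment 8

152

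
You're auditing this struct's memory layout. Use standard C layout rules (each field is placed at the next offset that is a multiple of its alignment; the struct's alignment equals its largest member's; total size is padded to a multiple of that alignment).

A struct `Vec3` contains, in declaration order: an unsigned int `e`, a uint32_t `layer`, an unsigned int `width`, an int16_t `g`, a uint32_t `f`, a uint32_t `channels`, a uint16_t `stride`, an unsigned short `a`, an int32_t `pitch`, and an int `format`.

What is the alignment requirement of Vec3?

member alignments: e=4, layer=4, width=4, g=2, f=4, channels=4, stride=2, a=2, pitch=4, format=4
max = 4

4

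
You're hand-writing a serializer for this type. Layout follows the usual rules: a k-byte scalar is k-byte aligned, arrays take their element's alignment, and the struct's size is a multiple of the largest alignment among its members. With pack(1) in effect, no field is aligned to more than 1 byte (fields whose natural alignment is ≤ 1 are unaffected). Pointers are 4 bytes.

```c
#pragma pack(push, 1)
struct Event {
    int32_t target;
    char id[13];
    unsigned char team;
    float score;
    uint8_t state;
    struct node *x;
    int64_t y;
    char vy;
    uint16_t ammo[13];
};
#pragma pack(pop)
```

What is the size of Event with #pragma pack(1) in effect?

62

@0: target [4B, align 1] → 4
@4: id [13B, align 1] → 17
@17: team [1B, align 1] → 18
@18: score [4B, align 1] → 22
@22: state [1B, align 1] → 23
@23: x [4B, align 1] → 27
@27: y [8B, align 1] → 35
@35: vy [1B, align 1] → 36
@36: ammo [26B, align 1] → 62
size 62, align 1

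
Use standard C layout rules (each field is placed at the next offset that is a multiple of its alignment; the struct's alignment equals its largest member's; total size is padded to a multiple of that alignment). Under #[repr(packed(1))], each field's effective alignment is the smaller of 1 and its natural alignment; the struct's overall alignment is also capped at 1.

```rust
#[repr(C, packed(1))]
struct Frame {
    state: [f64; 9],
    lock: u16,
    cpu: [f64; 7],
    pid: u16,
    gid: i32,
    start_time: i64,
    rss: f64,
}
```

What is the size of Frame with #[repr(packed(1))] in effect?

152

state at 0 (size 72, align 1) → ends 72
lock at 72 (size 2, align 1) → ends 74
cpu at 74 (size 56, align 1) → ends 130
pid at 130 (size 2, align 1) → ends 132
gid at 132 (size 4, align 1) → ends 136
start_time at 136 (size 8, align 1) → ends 144
rss at 144 (size 8, align 1) → ends 152
total 152 bytes, alignment 1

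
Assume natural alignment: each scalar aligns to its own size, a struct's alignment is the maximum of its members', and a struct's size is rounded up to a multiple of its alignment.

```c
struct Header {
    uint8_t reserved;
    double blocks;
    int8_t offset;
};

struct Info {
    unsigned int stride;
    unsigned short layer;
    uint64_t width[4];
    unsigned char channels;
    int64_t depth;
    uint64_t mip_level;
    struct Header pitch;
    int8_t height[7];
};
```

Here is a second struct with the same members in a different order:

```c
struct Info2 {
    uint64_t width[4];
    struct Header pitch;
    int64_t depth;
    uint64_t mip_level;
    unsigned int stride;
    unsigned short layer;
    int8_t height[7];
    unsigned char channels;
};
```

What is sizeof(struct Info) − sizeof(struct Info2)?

Header: @0: reserved [1B, align 1] → 1; +7 pad (align 8); @8: blocks [8B, align 8] → 16; @16: offset [1B, align 1] → 17; +7 tail pad (align 8); size 24, align 8
@0: stride [4B, align 4] → 4
@4: layer [2B, align 2] → 6
+2 pad (align 8)
@8: width [32B, align 8] → 40
@40: channels [1B, align 1] → 41
+7 pad (align 8)
@48: depth [8B, align 8] → 56
@56: mip_level [8B, align 8] → 64
@64: pitch [24B, align 8] → 88
@88: height [7B, align 1] → 95
+1 tail pad (align 8)
size 96, align 8
— Info2 —
@0: width [32B, align 8] → 32
@32: pitch [24B, align 8] → 56
@56: depth [8B, align 8] → 64
@64: mip_level [8B, align 8] → 72
@72: stride [4B, align 4] → 76
@76: layer [2B, align 2] → 78
@78: height [7B, align 1] → 85
@85: channels [1B, align 1] → 86
+2 tail pad (align 8)
size 88, align 8
96 − 88 = 8

8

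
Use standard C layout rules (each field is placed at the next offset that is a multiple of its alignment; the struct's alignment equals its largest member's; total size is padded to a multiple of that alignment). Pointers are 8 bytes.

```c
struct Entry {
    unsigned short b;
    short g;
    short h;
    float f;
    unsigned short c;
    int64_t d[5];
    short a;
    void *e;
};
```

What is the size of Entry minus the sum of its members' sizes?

b at 0 (size 2, align 2) → ends 2
g at 2 (size 2, align 2) → ends 4
h at 4 (size 2, align 2) → ends 6
pad 2 to align 4 for f
f at 8 (size 4, align 4) → ends 12
c at 12 (size 2, align 2) → ends 14
pad 2 to align 8 for d
d at 16 (size 40, align 8) → ends 56
a at 56 (size 2, align 2) → ends 58
pad 6 to align 8 for e
e at 64 (size 8, align 8) → ends 72
total 72 bytes, alignment 8
data bytes 62, size 72 → padding 10

10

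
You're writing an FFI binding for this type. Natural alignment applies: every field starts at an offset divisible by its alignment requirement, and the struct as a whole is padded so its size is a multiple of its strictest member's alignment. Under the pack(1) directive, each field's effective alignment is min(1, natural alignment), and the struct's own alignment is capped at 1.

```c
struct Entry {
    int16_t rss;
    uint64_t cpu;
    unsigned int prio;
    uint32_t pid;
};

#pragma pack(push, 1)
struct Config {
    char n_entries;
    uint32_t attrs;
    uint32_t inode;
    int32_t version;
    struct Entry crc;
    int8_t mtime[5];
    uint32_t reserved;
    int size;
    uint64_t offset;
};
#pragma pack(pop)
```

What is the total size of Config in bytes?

Entry: 0..2  rss  (2B, 2-aligned); 2..8  -- padding (6B); 8..16  cpu  (8B, 8-aligned); 16..20  prio  (4B, 4-aligned); 20..24  pid  (4B, 4-aligned); sizeof = 24, alignof = 8
0..1  n_entries  (1B, 1-aligned)
1..5  attrs  (4B, 1-aligned)
5..9  inode  (4B, 1-aligned)
9..13  version  (4B, 1-aligned)
13..37  crc  (24B, 1-aligned)
37..42  mtime  (5B, 1-aligned)
42..46  reserved  (4B, 1-aligned)
46..50  size  (4B, 1-aligned)
50..58  offset  (8B, 1-aligned)
sizeof = 58, alignof = 1

58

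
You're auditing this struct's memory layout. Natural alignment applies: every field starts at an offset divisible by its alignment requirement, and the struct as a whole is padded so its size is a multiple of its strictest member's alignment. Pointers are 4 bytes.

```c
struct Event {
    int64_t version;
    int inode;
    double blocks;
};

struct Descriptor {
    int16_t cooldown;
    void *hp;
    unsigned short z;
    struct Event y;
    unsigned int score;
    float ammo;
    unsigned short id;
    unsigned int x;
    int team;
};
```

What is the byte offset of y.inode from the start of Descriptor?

24

Event: version at 0 (size 8, align 8) → ends 8; inode at 8 (size 4, align 4) → ends 12; pad 4 to align 8 for blocks; blocks at 16 (size 8, align 8) → ends 24; total 24 bytes, alignment 8
cooldown at 0 (size 2, align 2) → ends 2
pad 2 to align 4 for hp
hp at 4 (size 4, align 4) → ends 8
z at 8 (size 2, align 2) → ends 10
pad 6 to align 8 for y
y at 16 (size 24, align 8) → ends 40
within Event: inode at 8
16 + 8 = 24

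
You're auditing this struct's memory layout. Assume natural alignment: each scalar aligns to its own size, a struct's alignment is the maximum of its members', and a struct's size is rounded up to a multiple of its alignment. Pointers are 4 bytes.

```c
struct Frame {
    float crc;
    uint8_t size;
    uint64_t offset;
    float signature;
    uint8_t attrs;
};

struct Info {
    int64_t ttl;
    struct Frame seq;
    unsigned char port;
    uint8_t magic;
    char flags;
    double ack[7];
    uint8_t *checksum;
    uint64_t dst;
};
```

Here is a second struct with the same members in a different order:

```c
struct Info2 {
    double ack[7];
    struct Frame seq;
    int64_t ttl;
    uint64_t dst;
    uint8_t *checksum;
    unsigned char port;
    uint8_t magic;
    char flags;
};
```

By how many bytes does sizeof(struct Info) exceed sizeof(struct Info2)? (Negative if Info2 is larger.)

Frame: crc at 0 (size 4, align 4) → ends 4; size at 4 (size 1, align 1) → ends 5; pad 3 to align 8 for offset; offset at 8 (size 8, align 8) → ends 16; signature at 16 (size 4, align 4) → ends 20; attrs at 20 (size 1, align 1) → ends 21; tail pad 3 to reach multiple of 8; total 24 bytes, alignment 8
ttl at 0 (size 8, align 8) → ends 8
seq at 8 (size 24, align 8) → ends 32
port at 32 (size 1, align 1) → ends 33
magic at 33 (size 1, align 1) → ends 34
flags at 34 (size 1, align 1) → ends 35
pad 5 to align 8 for ack
ack at 40 (size 56, align 8) → ends 96
checksum at 96 (size 4, align 4) → ends 100
pad 4 to align 8 for dst
dst at 104 (size 8, align 8) → ends 112
total 112 bytes, alignment 8
— Info2 —
ack at 0 (size 56, align 8) → ends 56
seq at 56 (size 24, align 8) → ends 80
ttl at 80 (size 8, align 8) → ends 88
dst at 88 (size 8, align 8) → ends 96
checksum at 96 (size 4, align 4) → ends 100
port at 100 (size 1, align 1) → ends 101
magic at 101 (size 1, align 1) → ends 102
flags at 102 (size 1, align 1) → ends 103
tail pad 1 to reach multiple of 8
total 104 bytes, alignment 8
112 − 104 = 8

8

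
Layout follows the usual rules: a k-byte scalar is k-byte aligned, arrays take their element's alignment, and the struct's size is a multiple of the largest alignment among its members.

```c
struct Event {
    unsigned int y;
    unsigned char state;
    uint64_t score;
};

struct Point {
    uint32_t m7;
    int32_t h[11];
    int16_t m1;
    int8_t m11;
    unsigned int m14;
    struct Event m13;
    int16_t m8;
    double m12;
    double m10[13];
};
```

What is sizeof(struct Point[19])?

Event: 0..4  y  (4B, 4-aligned); 4..5  state  (1B, 1-aligned); 5..8  -- padding (3B); 8..16  score  (8B, 8-aligned); sizeof = 16, alignof = 8
0..4  m7  (4B, 4-aligned)
4..48  h  (44B, 4-aligned)
48..50  m1  (2B, 2-aligned)
50..51  m11  (1B, 1-aligned)
51..52  -- padding (1B)
52..56  m14  (4B, 4-aligned)
56..72  m13  (16B, 8-aligned)
72..74  m8  (2B, 2-aligned)
74..80  -- padding (6B)
80..88  m12  (8B, 8-aligned)
88..192  m10  (104B, 8-aligned)
sizeof = 192, alignof = 8
array of 19: 19 × 192 = 3648

3648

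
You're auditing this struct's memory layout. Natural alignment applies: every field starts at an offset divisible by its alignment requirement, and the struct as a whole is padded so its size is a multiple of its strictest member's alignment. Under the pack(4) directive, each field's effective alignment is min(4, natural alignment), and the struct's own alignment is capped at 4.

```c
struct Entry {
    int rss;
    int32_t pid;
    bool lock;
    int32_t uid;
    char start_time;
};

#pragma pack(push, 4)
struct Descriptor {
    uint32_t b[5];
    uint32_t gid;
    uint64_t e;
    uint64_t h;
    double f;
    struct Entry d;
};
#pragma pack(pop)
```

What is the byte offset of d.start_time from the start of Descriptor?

Entry: @0: rss [4B, align 4] → 4; @4: pid [4B, align 4] → 8; @8: lock [1B, align 1] → 9; +3 pad (align 4); @12: uid [4B, align 4] → 16; @16: start_time [1B, align 1] → 17; +3 tail pad (align 4); size 20, align 4
@0: b [20B, align 4] → 20
@20: gid [4B, align 4] → 24
@24: e [8B, align 4] → 32
@32: h [8B, align 4] → 40
@40: f [8B, align 4] → 48
@48: d [20B, align 4] → 68
within Entry: start_time at 16
48 + 16 = 64

64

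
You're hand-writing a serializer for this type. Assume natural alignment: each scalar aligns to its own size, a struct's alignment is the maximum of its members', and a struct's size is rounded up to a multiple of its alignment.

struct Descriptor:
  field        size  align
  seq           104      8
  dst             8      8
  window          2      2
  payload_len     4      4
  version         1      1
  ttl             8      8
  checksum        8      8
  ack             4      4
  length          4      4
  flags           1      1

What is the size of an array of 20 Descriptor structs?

seq at 0 (size 104, align 8) → ends 104
dst at 104 (size 8, align 8) → ends 112
window at 112 (size 2, align 2) → ends 114
pad 2 to align 4 for payload_len
payload_len at 116 (size 4, align 4) → ends 120
version at 120 (size 1, align 1) → ends 121
pad 7 to align 8 for ttl
ttl at 128 (size 8, align 8) → ends 136
checksum at 136 (size 8, align 8) → ends 144
ack at 144 (size 4, align 4) → ends 148
length at 148 (size 4, align 4) → ends 152
flags at 152 (size 1, align 1) → ends 153
tail pad 7 to reach multiple of 8
total 160 bytes, alignment 8
array of 20: 20 × 160 = 3200

3200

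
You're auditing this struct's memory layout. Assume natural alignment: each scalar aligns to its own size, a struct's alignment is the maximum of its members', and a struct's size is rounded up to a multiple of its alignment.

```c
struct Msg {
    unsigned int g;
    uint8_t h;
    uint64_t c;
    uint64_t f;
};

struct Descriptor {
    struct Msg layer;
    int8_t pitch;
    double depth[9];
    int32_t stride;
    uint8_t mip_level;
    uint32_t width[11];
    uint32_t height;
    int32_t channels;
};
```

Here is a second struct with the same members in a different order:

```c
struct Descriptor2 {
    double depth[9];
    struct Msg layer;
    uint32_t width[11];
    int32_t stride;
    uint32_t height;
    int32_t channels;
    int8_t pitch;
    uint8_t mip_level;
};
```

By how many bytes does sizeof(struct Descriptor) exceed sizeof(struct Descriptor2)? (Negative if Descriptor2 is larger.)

Msg: 0..4  g  (4B, 4-aligned); 4..5  h  (1B, 1-aligned); 5..8  -- padding (3B); 8..16  c  (8B, 8-aligned); 16..24  f  (8B, 8-aligned); sizeof = 24, alignof = 8
0..24  layer  (24B, 8-aligned)
24..25  pitch  (1B, 1-aligned)
25..32  -- padding (7B)
32..104  depth  (72B, 8-aligned)
104..108  stride  (4B, 4-aligned)
108..109  mip_level  (1B, 1-aligned)
109..112  -- padding (3B)
112..156  width  (44B, 4-aligned)
156..160  height  (4B, 4-aligned)
160..164  channels  (4B, 4-aligned)
164..168  -- tail padding (4B)
sizeof = 168, alignof = 8
— Descriptor2 —
0..72  depth  (72B, 8-aligned)
72..96  layer  (24B, 8-aligned)
96..140  width  (44B, 4-aligned)
140..144  stride  (4B, 4-aligned)
144..148  height  (4B, 4-aligned)
148..152  channels  (4B, 4-aligned)
152..153  pitch  (1B, 1-aligned)
153..154  mip_level  (1B, 1-aligned)
154..160  -- tail padding (6B)
sizeof = 160, alignof = 8
168 − 160 = 8

8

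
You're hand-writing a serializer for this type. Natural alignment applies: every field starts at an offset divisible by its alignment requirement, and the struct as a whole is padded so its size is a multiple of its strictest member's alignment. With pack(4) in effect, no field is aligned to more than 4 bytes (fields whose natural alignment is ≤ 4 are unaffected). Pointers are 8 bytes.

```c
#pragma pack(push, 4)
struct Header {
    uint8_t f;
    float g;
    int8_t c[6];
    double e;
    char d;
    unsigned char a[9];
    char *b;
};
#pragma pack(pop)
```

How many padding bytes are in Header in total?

7

0..1  f  (1B, 1-aligned)
1..4  -- padding (3B)
4..8  g  (4B, 4-aligned)
8..14  c  (6B, 1-aligned)
14..16  -- padding (2B)
16..24  e  (8B, 4-aligned)
24..25  d  (1B, 1-aligned)
25..34  a  (9B, 1-aligned)
34..36  -- padding (2B)
36..44  b  (8B, 4-aligned)
sizeof = 44, alignof = 4
data bytes 37, size 44 → padding 7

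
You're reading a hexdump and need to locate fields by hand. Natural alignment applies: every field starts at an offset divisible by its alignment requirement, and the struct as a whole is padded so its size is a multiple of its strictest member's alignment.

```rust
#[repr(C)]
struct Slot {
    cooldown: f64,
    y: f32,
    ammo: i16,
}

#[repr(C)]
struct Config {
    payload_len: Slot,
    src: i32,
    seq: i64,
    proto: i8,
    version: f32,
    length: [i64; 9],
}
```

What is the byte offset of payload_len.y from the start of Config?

Slot: @0: cooldown [8B, align 8] → 8; @8: y [4B, align 4] → 12; @12: ammo [2B, align 2] → 14; +2 tail pad (align 8); size 16, align 8
@0: payload_len [16B, align 8] → 16
within Slot: y at 8
0 + 8 = 8

8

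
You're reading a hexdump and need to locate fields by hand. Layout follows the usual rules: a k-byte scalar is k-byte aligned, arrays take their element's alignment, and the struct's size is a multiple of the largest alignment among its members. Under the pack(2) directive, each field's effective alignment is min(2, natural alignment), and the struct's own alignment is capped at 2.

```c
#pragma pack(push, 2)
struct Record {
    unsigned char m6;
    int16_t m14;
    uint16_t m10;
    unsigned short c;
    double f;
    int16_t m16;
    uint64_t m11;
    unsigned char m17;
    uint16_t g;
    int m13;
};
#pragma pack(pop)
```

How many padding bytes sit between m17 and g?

1

@0: m6 [1B, align 1] → 1
+1 pad (align 2)
@2: m14 [2B, align 2] → 4
@4: m10 [2B, align 2] → 6
@6: c [2B, align 2] → 8
@8: f [8B, align 2] → 16
@16: m16 [2B, align 2] → 18
@18: m11 [8B, align 2] → 26
@26: m17 [1B, align 1] → 27
+1 pad (align 2)
@28: g [2B, align 2] → 30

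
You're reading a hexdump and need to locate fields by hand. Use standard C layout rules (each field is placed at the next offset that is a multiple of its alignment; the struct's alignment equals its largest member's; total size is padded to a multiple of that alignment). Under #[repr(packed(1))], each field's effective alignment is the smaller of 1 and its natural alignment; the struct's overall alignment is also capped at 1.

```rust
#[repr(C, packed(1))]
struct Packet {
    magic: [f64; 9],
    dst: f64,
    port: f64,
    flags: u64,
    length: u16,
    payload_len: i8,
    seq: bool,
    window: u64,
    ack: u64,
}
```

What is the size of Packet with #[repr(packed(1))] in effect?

116

@0: magic [72B, align 1] → 72
@72: dst [8B, align 1] → 80
@80: port [8B, align 1] → 88
@88: flags [8B, align 1] → 96
@96: length [2B, align 1] → 98
@98: payload_len [1B, align 1] → 99
@99: seq [1B, align 1] → 100
@100: window [8B, align 1] → 108
@108: ack [8B, align 1] → 116
size 116, align 1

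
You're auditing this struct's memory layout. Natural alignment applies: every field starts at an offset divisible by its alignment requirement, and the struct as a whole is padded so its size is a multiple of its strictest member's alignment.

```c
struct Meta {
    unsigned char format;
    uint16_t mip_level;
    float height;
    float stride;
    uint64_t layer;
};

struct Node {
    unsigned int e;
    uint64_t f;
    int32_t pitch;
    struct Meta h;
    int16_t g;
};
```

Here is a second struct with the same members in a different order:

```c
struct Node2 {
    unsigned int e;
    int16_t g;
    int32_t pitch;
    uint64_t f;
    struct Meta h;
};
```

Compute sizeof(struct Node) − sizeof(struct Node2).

Meta: 0..1  format  (1B, 1-aligned); 1..2  -- padding (1B); 2..4  mip_level  (2B, 2-aligned); 4..8  height  (4B, 4-aligned); 8..12  stride  (4B, 4-aligned); 12..16  -- padding (4B); 16..24  layer  (8B, 8-aligned); sizeof = 24, alignof = 8
0..4  e  (4B, 4-aligned)
4..8  -- padding (4B)
8..16  f  (8B, 8-aligned)
16..20  pitch  (4B, 4-aligned)
20..24  -- padding (4B)
24..48  h  (24B, 8-aligned)
48..50  g  (2B, 2-aligned)
50..56  -- tail padding (6B)
sizeof = 56, alignof = 8
— Node2 —
0..4  e  (4B, 4-aligned)
4..6  g  (2B, 2-aligned)
6..8  -- padding (2B)
8..12  pitch  (4B, 4-aligned)
12..16  -- padding (4B)
16..24  f  (8B, 8-aligned)
24..48  h  (24B, 8-aligned)
sizeof = 48, alignof = 8
56 − 48 = 8

8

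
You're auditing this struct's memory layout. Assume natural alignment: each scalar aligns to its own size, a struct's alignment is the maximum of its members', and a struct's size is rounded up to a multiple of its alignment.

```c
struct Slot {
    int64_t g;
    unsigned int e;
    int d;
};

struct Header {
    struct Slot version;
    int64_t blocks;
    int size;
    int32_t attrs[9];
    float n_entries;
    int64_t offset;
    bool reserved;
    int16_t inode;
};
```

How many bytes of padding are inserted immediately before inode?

Slot: g at 0 (size 8, align 8) → ends 8; e at 8 (size 4, align 4) → ends 12; d at 12 (size 4, align 4) → ends 16; total 16 bytes, alignment 8
version at 0 (size 16, align 8) → ends 16
blocks at 16 (size 8, align 8) → ends 24
size at 24 (size 4, align 4) → ends 28
attrs at 28 (size 36, align 4) → ends 64
n_entries at 64 (size 4, align 4) → ends 68
pad 4 to align 8 for offset
offset at 72 (size 8, align 8) → ends 80
reserved at 80 (size 1, align 1) → ends 81
pad 1 to align 2 for inode
inode at 82 (size 2, align 2) → ends 84

1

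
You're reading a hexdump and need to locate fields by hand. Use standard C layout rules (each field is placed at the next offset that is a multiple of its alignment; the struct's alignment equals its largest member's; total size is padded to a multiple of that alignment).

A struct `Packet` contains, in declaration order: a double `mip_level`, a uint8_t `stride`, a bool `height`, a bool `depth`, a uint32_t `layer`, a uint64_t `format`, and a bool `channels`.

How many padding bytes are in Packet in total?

8

mip_level at 0 (size 8, align 8) → ends 8
stride at 8 (size 1, align 1) → ends 9
height at 9 (size 1, align 1) → ends 10
depth at 10 (size 1, align 1) → ends 11
pad 1 to align 4 for layer
layer at 12 (size 4, align 4) → ends 16
format at 16 (size 8, align 8) → ends 24
channels at 24 (size 1, align 1) → ends 25
tail pad 7 to reach multiple of 8
total 32 bytes, alignment 8
data bytes 24, size 32 → padding 8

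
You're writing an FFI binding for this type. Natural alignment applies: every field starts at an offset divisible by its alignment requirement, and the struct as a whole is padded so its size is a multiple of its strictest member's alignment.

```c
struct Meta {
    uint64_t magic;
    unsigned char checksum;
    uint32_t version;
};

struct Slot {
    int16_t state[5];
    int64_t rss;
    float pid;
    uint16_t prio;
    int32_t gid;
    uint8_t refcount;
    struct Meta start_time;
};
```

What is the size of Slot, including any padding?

Meta: magic at 0 (size 8, align 8) → ends 8; checksum at 8 (size 1, align 1) → ends 9; pad 3 to align 4 for version; version at 12 (size 4, align 4) → ends 16; total 16 bytes, alignment 8
state at 0 (size 10, align 2) → ends 10
pad 6 to align 8 for rss
rss at 16 (size 8, align 8) → ends 24
pid at 24 (size 4, align 4) → ends 28
prio at 28 (size 2, align 2) → ends 30
pad 2 to align 4 for gid
gid at 32 (size 4, align 4) → ends 36
refcount at 36 (size 1, align 1) → ends 37
pad 3 to align 8 for start_time
start_time at 40 (size 16, align 8) → ends 56
total 56 bytes, alignment 8

56 bytes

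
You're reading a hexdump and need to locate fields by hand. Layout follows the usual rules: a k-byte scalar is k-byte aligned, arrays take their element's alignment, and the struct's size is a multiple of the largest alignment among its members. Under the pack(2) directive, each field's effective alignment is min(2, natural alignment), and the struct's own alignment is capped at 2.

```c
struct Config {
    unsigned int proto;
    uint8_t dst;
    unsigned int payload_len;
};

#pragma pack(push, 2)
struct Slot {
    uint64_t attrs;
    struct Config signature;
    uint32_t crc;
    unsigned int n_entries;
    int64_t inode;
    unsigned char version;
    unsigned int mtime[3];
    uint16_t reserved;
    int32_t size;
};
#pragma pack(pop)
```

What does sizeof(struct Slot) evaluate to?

56 bytes

Config: proto at 0 (size 4, align 4) → ends 4; dst at 4 (size 1, align 1) → ends 5; pad 3 to align 4 for payload_len; payload_len at 8 (size 4, align 4) → ends 12; total 12 bytes, alignment 4
attrs at 0 (size 8, align 2) → ends 8
signature at 8 (size 12, align 2) → ends 20
crc at 20 (size 4, align 2) → ends 24
n_entries at 24 (size 4, align 2) → ends 28
inode at 28 (size 8, align 2) → ends 36
version at 36 (size 1, align 1) → ends 37
pad 1 to align 2 for mtime
mtime at 38 (size 12, align 2) → ends 50
reserved at 50 (size 2, align 2) → ends 52
size at 52 (size 4, align 2) → ends 56
total 56 bytes, alignment 2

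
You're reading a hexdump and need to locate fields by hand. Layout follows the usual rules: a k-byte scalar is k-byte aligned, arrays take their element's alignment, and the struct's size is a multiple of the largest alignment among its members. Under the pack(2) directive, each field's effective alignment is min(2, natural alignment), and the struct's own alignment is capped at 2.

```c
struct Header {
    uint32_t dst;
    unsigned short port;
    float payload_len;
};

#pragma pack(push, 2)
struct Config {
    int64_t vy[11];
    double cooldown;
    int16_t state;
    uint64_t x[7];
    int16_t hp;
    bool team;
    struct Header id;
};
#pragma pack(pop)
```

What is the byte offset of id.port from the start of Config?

Header: dst at 0 (size 4, align 4) → ends 4; port at 4 (size 2, align 2) → ends 6; pad 2 to align 4 for payload_len; payload_len at 8 (size 4, align 4) → ends 12; total 12 bytes, alignment 4
vy at 0 (size 88, align 2) → ends 88
cooldown at 88 (size 8, align 2) → ends 96
state at 96 (size 2, align 2) → ends 98
x at 98 (size 56, align 2) → ends 154
hp at 154 (size 2, align 2) → ends 156
team at 156 (size 1, align 1) → ends 157
pad 1 to align 2 for id
id at 158 (size 12, align 2) → ends 170
within Header: port at 4
158 + 4 = 162

162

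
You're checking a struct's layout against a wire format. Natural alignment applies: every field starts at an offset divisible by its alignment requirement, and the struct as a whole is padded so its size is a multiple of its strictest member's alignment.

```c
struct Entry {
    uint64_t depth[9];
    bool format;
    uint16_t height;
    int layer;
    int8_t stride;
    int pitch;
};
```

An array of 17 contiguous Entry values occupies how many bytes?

@0: depth [72B, align 8] → 72
@72: format [1B, align 1] → 73
+1 pad (align 2)
@74: height [2B, align 2] → 76
@76: layer [4B, align 4] → 80
@80: stride [1B, align 1] → 81
+3 pad (align 4)
@84: pitch [4B, align 4] → 88
size 88, align 8
array of 17: 17 × 88 = 1496

1496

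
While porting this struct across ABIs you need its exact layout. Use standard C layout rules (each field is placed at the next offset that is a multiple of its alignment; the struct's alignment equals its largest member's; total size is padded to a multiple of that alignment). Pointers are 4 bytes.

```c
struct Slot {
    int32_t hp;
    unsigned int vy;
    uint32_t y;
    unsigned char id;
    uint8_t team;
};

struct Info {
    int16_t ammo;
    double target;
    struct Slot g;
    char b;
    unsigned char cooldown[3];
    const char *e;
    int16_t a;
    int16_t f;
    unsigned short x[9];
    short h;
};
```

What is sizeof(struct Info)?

Slot: @0: hp [4B, align 4] → 4; @4: vy [4B, align 4] → 8; @8: y [4B, align 4] → 12; @12: id [1B, align 1] → 13; @13: team [1B, align 1] → 14; +2 tail pad (align 4); size 16, align 4
@0: ammo [2B, align 2] → 2
+6 pad (align 8)
@8: target [8B, align 8] → 16
@16: g [16B, align 4] → 32
@32: b [1B, align 1] → 33
@33: cooldown [3B, align 1] → 36
@36: e [4B, align 4] → 40
@40: a [2B, align 2] → 42
@42: f [2B, align 2] → 44
@44: x [18B, align 2] → 62
@62: h [2B, align 2] → 64
size 64, align 8

64 bytes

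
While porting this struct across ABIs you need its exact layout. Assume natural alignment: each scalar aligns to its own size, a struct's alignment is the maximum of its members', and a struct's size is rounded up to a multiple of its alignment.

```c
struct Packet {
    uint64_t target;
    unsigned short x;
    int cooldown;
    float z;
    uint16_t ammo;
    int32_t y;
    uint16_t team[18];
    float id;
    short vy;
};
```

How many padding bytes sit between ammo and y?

2

0..8  target  (8B, 8-aligned)
8..10  x  (2B, 2-aligned)
10..12  -- padding (2B)
12..16  cooldown  (4B, 4-aligned)
16..20  z  (4B, 4-aligned)
20..22  ammo  (2B, 2-aligned)
22..24  -- padding (2B)
24..28  y  (4B, 4-aligned)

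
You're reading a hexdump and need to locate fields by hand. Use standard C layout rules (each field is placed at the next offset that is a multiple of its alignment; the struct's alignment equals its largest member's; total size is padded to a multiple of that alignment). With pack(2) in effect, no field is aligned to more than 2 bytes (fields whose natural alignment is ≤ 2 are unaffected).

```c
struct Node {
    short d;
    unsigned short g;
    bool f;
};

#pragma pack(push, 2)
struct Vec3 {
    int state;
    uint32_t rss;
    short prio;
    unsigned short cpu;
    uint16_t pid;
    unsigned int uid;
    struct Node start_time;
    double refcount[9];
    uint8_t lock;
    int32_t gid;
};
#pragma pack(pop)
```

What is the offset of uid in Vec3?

14

Node: @0: d [2B, align 2] → 2; @2: g [2B, align 2] → 4; @4: f [1B, align 1] → 5; +1 tail pad (align 2); size 6, align 2
@0: state [4B, align 2] → 4
@4: rss [4B, align 2] → 8
@8: prio [2B, align 2] → 10
@10: cpu [2B, align 2] → 12
@12: pid [2B, align 2] → 14
@14: uid [4B, align 2] → 18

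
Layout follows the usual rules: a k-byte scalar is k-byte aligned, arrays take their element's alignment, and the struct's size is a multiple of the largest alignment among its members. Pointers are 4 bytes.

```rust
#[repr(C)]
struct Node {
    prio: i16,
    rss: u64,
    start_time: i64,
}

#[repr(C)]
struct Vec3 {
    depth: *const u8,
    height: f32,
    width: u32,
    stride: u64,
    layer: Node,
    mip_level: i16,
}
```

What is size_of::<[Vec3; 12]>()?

Node: @0: prio [2B, align 2] → 2; +6 pad (align 8); @8: rss [8B, align 8] → 16; @16: start_time [8B, align 8] → 24; size 24, align 8
@0: depth [4B, align 4] → 4
@4: height [4B, align 4] → 8
@8: width [4B, align 4] → 12
+4 pad (align 8)
@16: stride [8B, align 8] → 24
@24: layer [24B, align 8] → 48
@48: mip_level [2B, align 2] → 50
+6 tail pad (align 8)
size 56, align 8
array of 12: 12 × 56 = 672

672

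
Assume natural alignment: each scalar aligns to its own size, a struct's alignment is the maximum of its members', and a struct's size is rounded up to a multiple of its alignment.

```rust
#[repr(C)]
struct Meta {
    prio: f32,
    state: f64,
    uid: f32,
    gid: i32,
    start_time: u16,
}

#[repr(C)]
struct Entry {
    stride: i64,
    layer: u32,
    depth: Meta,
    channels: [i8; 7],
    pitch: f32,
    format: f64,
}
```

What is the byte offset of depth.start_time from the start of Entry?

Meta: prio at 0 (size 4, align 4) → ends 4; pad 4 to align 8 for state; state at 8 (size 8, align 8) → ends 16; uid at 16 (size 4, align 4) → ends 20; gid at 20 (size 4, align 4) → ends 24; start_time at 24 (size 2, align 2) → ends 26; tail pad 6 to reach multiple of 8; total 32 bytes, alignment 8
stride at 0 (size 8, align 8) → ends 8
layer at 8 (size 4, align 4) → ends 12
pad 4 to align 8 for depth
depth at 16 (size 32, align 8) → ends 48
within Meta: start_time at 24
16 + 24 = 40

40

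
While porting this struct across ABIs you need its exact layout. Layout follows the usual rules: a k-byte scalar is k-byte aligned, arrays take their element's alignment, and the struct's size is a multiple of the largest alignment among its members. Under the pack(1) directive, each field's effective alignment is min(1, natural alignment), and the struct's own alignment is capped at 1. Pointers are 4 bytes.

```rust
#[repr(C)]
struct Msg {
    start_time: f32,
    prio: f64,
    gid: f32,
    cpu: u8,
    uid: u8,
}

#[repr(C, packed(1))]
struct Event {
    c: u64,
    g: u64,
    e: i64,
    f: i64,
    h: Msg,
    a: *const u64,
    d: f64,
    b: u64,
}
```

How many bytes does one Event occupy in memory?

76

Msg: start_time at 0 (size 4, align 4) → ends 4; pad 4 to align 8 for prio; prio at 8 (size 8, align 8) → ends 16; gid at 16 (size 4, align 4) → ends 20; cpu at 20 (size 1, align 1) → ends 21; uid at 21 (size 1, align 1) → ends 22; tail pad 2 to reach multiple of 8; total 24 bytes, alignment 8
c at 0 (size 8, align 1) → ends 8
g at 8 (size 8, align 1) → ends 16
e at 16 (size 8, align 1) → ends 24
f at 24 (size 8, align 1) → ends 32
h at 32 (size 24, align 1) → ends 56
a at 56 (size 4, align 1) → ends 60
d at 60 (size 8, align 1) → ends 68
b at 68 (size 8, align 1) → ends 76
total 76 bytes, alignment 1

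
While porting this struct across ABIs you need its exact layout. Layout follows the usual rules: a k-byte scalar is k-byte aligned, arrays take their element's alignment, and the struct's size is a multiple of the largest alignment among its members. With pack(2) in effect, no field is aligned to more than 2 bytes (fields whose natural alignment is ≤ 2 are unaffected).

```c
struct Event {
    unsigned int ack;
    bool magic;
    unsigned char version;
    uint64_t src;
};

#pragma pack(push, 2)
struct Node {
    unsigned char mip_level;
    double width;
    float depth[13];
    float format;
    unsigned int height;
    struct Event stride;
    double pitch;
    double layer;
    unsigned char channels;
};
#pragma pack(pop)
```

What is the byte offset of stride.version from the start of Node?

75

Event: 0..4  ack  (4B, 4-aligned); 4..5  magic  (1B, 1-aligned); 5..6  version  (1B, 1-aligned); 6..8  -- padding (2B); 8..16  src  (8B, 8-aligned); sizeof = 16, alignof = 8
0..1  mip_level  (1B, 1-aligned)
1..2  -- padding (1B)
2..10  width  (8B, 2-aligned)
10..62  depth  (52B, 2-aligned)
62..66  format  (4B, 2-aligned)
66..70  height  (4B, 2-aligned)
70..86  stride  (16B, 2-aligned)
within Event: version at 5
70 + 5 = 75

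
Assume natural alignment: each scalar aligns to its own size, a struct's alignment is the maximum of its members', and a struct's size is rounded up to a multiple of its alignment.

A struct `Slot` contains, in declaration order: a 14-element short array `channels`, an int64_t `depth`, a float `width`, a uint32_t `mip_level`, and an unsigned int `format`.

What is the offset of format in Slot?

48

@0: channels [28B, align 2] → 28
+4 pad (align 8)
@32: depth [8B, align 8] → 40
@40: width [4B, align 4] → 44
@44: mip_level [4B, align 4] → 48
@48: format [4B, align 4] → 52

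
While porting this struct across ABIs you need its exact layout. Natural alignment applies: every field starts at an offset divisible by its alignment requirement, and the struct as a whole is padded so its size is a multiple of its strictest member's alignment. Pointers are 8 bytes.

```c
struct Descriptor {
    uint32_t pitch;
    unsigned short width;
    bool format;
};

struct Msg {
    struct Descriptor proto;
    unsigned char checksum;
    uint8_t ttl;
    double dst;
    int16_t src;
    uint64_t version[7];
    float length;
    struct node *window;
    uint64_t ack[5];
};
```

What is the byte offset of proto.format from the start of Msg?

6

Descriptor: @0: pitch [4B, align 4] → 4; @4: width [2B, align 2] → 6; @6: format [1B, align 1] → 7; +1 tail pad (align 4); size 8, align 4
@0: proto [8B, align 4] → 8
within Descriptor: format at 6
0 + 6 = 6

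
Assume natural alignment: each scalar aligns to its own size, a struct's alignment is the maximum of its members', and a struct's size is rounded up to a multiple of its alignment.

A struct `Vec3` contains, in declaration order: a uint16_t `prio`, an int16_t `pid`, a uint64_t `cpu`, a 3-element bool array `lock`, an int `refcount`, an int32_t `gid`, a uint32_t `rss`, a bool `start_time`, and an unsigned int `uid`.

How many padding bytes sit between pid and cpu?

0..2  prio  (2B, 2-aligned)
2..4  pid  (2B, 2-aligned)
4..8  -- padding (4B)
8..16  cpu  (8B, 8-aligned)

4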